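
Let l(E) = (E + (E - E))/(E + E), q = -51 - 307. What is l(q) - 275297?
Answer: -550593/2 ≈ -2.7530e+5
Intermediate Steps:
q = -358
l(E) = 1/2 (l(E) = (E + 0)/((2*E)) = E*(1/(2*E)) = 1/2)
l(q) - 275297 = 1/2 - 275297 = -550593/2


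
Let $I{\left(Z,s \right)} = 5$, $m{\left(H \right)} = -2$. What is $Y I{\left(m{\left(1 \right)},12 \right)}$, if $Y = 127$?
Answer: $635$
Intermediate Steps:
$Y I{\left(m{\left(1 \right)},12 \right)} = 127 \cdot 5 = 635$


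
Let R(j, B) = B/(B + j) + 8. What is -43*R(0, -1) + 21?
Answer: -366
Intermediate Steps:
R(j, B) = 8 + B/(B + j) (R(j, B) = B/(B + j) + 8 = 8 + B/(B + j))
-43*R(0, -1) + 21 = -43*(8*0 + 9*(-1))/(-1 + 0) + 21 = -43*(0 - 9)/(-1) + 21 = -(-43)*(-9) + 21 = -43*9 + 21 = -387 + 21 = -366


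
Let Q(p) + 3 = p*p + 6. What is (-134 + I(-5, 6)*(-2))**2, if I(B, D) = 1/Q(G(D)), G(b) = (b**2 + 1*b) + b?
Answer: 95567539600/5322249 ≈ 17956.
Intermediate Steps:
G(b) = b**2 + 2*b (G(b) = (b**2 + b) + b = (b + b**2) + b = b**2 + 2*b)
Q(p) = 3 + p**2 (Q(p) = -3 + (p*p + 6) = -3 + (p**2 + 6) = -3 + (6 + p**2) = 3 + p**2)
I(B, D) = 1/(3 + D**2*(2 + D)**2) (I(B, D) = 1/(3 + (D*(2 + D))**2) = 1/(3 + D**2*(2 + D)**2))
(-134 + I(-5, 6)*(-2))**2 = (-134 - 2/(3 + 6**2*(2 + 6)**2))**2 = (-134 - 2/(3 + 36*8**2))**2 = (-134 - 2/(3 + 36*64))**2 = (-134 - 2/(3 + 2304))**2 = (-134 - 2/2307)**2 = (-309140/2307)**2 = 95567539600/5322249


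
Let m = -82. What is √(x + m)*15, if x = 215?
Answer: 15*√133 ≈ 172.99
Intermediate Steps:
√(x + m)*15 = √(215 - 82)*15 = √133*15 = 15*√133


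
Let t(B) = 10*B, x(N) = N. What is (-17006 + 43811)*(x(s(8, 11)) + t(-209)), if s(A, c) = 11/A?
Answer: -447884745/8 ≈ -5.5986e+7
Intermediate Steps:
(-17006 + 43811)*(x(s(8, 11)) + t(-209)) = (-17006 + 43811)*(11/8 + 10*(-209)) = 26805*(11*(⅛) - 2090) = 26805*(11/8 - 2090) = 26805*(-16709/8) = -447884745/8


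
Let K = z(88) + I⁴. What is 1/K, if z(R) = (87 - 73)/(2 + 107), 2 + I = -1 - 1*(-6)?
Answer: 109/8843 ≈ 0.012326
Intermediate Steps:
I = 3 (I = -2 + (-1 - 1*(-6)) = -2 + (-1 + 6) = -2 + 5 = 3)
z(R) = 14/109
K = 8843/109 (K = 14/109 + 3⁴ = 14/109 + 81 = 8843/109 ≈ 81.128)
1/K = 1/(8843/109) = 109/8843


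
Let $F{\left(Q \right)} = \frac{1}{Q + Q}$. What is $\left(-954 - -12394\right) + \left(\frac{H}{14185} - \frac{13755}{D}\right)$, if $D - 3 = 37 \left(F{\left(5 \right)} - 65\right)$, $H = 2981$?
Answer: $\frac{3893897541273}{340198855} \approx 11446.0$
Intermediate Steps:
$F{\left(Q \right)} = \frac{1}{2 Q}$
$D = - \frac{23983}{10}$ ($D = 3 + 37 \left(\frac{1}{2 \cdot 5} - 65\right) = 3 + 37 \left(\frac{1}{2} \cdot \frac{1}{5} - 65\right) = 3 + 37 \left(\frac{1}{10} - 65\right) = 3 + 37 \left(- \frac{649}{10}\right) = 3 - \frac{24013}{10} = - \frac{23983}{10} \approx -2398.3$)
$\left(-954 - -12394\right) + \left(\frac{H}{14185} - \frac{13755}{D}\right) = \left(-954 - -12394\right) + \left(\frac{2981}{14185} - \frac{13755}{- \frac{23983}{10}}\right) = \left(-954 + 12394\right) + \left(2981 \cdot \frac{1}{14185} - - \frac{137550}{23983}\right) = 11440 + \left(\frac{2981}{14185} + \frac{137550}{23983}\right) = 11440 + \frac{2022640073}{340198855} = \frac{3893897541273}{340198855}$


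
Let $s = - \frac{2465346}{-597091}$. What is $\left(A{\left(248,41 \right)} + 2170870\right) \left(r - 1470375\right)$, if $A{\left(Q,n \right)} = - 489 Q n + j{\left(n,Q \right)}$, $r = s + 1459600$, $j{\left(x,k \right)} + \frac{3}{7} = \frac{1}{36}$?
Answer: $\frac{146449229866986985}{4853772} \approx 3.0172 \cdot 10^{10}$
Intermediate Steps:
$j{\left(x,k \right)} = - \frac{101}{252}$ ($j{\left(x,k \right)} = - \frac{3}{7} + \frac{1}{36} = - \frac{101}{252}$)
$s = \frac{2465346}{597091}$ ($s = \left(-2465346\right) \left(- \frac{1}{597091}\right) = \frac{2465346}{597091} \approx 4.1289$)
$r = \frac{871516488946}{597091}$ ($r = \frac{2465346}{597091} + 1459600 = \frac{871516488946}{597091} \approx 1.4596 \cdot 10^{6}$)
$A{\left(Q,n \right)} = - \frac{101}{252} - 489 Q n$ ($A{\left(Q,n \right)} = - 489 Q n - \frac{101}{252} = - \frac{101}{252} - 489 Q n$)
$\left(A{\left(248,41 \right)} + 2170870\right) \left(r - 1470375\right) = \left(\left(- \frac{101}{252} - 121272 \cdot 41\right) + 2170870\right) \left(\frac{871516488946}{597091} - 1470375\right) = \left(\left(- \frac{101}{252} - 4972152\right) + 2170870\right) \left(- \frac{6431190179}{597091}\right) = \left(- \frac{1252982405}{252} + 2170870\right) \left(- \frac{6431190179}{597091}\right) = \left(- \frac{705923165}{252}\right) \left(- \frac{6431190179}{597091}\right) = \frac{146449229866986985}{4853772}$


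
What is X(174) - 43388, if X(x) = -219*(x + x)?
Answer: -119600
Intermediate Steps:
X(x) = -438*x
X(174) - 43388 = -438*174 - 43388 = -76212 - 43388 = -119600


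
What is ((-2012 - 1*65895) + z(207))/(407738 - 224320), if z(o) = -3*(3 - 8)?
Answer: -33946/91709 ≈ -0.37015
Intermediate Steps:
z(o) = 15 (z(o) = -3*(-5) = 15)
((-2012 - 1*65895) + z(207))/(407738 - 224320) = ((-2012 - 1*65895) + 15)/(407738 - 224320) = ((-2012 - 65895) + 15)/183418 = (-67907 + 15)*(1/183418) = -67892*1/183418 = -33946/91709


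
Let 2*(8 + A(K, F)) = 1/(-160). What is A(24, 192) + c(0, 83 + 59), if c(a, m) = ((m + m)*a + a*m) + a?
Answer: -2561/320 ≈ -8.0031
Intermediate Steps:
c(a, m) = a + 3*a*m (c(a, m) = ((2*m)*a + a*m) + a = (2*a*m + a*m) + a = 3*a*m + a = a + 3*a*m)
A(K, F) = -2561/320 (A(K, F) = -8 + (½)/(-160) = -8 + (½)*(-1/160) = -8 - 1/320 = -2561/320)
A(24, 192) + c(0, 83 + 59) = -2561/320 + 0*(1 + 3*(83 + 59)) = -2561/320 + 0*(1 + 3*142) = -2561/320 + 0*(1 + 426) = -2561/320 + 0*427 = -2561/320 + 0 = -2561/320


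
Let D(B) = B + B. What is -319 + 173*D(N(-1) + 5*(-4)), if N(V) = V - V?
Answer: -7239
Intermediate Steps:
N(V) = 0
D(B) = 2*B
-319 + 173*D(N(-1) + 5*(-4)) = -319 + 173*(2*(0 + 5*(-4))) = -319 + 173*(2*(0 - 20)) = -319 + 173*(2*(-20)) = -319 + 173*(-40) = -319 - 6920 = -7239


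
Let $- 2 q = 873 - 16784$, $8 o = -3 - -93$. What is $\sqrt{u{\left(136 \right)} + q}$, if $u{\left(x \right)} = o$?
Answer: $\frac{\sqrt{31867}}{2} \approx 89.257$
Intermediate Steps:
$o = \frac{45}{4}$ ($o = \frac{-3 - -93}{8} = \frac{-3 + 93}{8} = \frac{1}{8} \cdot 90 = \frac{45}{4} \approx 11.25$)
$u{\left(x \right)} = \frac{45}{4}$
$q = \frac{15911}{2}$ ($q = - \frac{873 - 16784}{2} = \left(- \frac{1}{2}\right) \left(-15911\right) = \frac{15911}{2} \approx 7955.5$)
$\sqrt{u{\left(136 \right)} + q} = \sqrt{\frac{45}{4} + \frac{15911}{2}} = \sqrt{\frac{31867}{4}} = \frac{\sqrt{31867}}{2}$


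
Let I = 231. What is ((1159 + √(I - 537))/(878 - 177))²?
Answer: 1342975/491401 + 6954*I*√34/491401 ≈ 2.733 + 0.082516*I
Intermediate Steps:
((1159 + √(I - 537))/(878 - 177))² = ((1159 + √(231 - 537))/(878 - 177))² = ((1159 + √(-306))/701)² = ((1159 + 3*I*√34)*(1/701))² = (1159/701 + 3*I*√34/701)²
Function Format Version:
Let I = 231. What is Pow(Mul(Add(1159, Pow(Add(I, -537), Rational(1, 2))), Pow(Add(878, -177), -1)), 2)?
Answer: Add(Rational(1342975, 491401), Mul(Rational(6954, 491401), I, Pow(34, Rational(1, 2)))) ≈ Add(2.7330, Mul(0.082516, I))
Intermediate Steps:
Pow(Mul(Add(1159, Pow(Add(I, -537), Rational(1, 2))), Pow(Add(878, -177), -1)), 2) = Pow(Mul(Add(1159, Pow(Add(231, -537), Rational(1, 2))), Pow(Add(878, -177), -1)), 2) = Pow(Mul(Add(1159, Pow(-306, Rational(1, 2))), Pow(701, -1)), 2) = Pow(Mul(Add(1159, Mul(3, I, Pow(34, Rational(1, 2)))), Rational(1, 701)), 2) = Pow(Add(Rational(1159, 701), Mul(Rational(3, 701), I, Pow(34, Rational(1, 2)))), 2)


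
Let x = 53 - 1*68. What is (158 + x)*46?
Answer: 6578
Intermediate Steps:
x = -15 (x = 53 - 68 = -15)
(158 + x)*46 = (158 - 15)*46 = 143*46 = 6578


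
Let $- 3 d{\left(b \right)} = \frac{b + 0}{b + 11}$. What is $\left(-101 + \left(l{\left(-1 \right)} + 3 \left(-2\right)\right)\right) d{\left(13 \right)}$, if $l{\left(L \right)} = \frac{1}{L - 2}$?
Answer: $\frac{2093}{108} \approx 19.38$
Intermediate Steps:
$l{\left(L \right)} = \frac{1}{-2 + L}$
$d{\left(b \right)} = - \frac{b}{3 \left(11 + b\right)}$ ($d{\left(b \right)} = - \frac{\left(b + 0\right) \frac{1}{b + 11}}{3} = - \frac{b \frac{1}{11 + b}}{3} = - \frac{b}{3 \left(11 + b\right)}$)
$\left(-101 + \left(l{\left(-1 \right)} + 3 \left(-2\right)\right)\right) d{\left(13 \right)} = \left(-101 + \left(\frac{1}{-2 - 1} + 3 \left(-2\right)\right)\right) \left(\left(-1\right) 13 \frac{1}{33 + 3 \cdot 13}\right) = \left(-101 - \left(6 - \frac{1}{-3}\right)\right) \left(\left(-1\right) 13 \frac{1}{33 + 39}\right) = \left(-101 - \frac{19}{3}\right) \left(\left(-1\right) 13 \cdot \frac{1}{72}\right) = \left(- \frac{322}{3}\right) \left(- \frac{13}{72}\right) = \frac{2093}{108}$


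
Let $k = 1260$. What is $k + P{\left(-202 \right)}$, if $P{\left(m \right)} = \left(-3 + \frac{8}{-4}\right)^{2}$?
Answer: $1285$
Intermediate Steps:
$P{\left(m \right)} = 25$ ($P{\left(m \right)} = \left(-3 + 8 \left(- \frac{1}{4}\right)\right)^{2} = \left(-3 - 2\right)^{2} = \left(-5\right)^{2} = 25$)
$k + P{\left(-202 \right)} = 1260 + 25 = 1285$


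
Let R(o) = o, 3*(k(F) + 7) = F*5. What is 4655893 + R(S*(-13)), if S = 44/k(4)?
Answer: 4657609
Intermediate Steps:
k(F) = -7 + 5*F/3 (k(F) = -7 + (F*5)/3 = -7 + (5*F)/3 = -7 + 5*F/3)
S = -132 (S = 44/(-7 + (5/3)*4) = 44/(-7 + 20/3) = 44/(-⅓) = 44*(-3) = -132)
4655893 + R(S*(-13)) = 4655893 - 132*(-13) = 4655893 + 1716 = 4657609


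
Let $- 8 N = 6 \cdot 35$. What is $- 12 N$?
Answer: $315$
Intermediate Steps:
$N = - \frac{105}{4}$ ($N = - \frac{6 \cdot 35}{8} = \left(- \frac{1}{8}\right) 210 = - \frac{105}{4} \approx -26.25$)
$- 12 N = \left(-12\right) \left(- \frac{105}{4}\right) = 315$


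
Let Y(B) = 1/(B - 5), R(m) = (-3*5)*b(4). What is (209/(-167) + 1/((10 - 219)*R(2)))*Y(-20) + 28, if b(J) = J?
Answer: 1468546693/52354500 ≈ 28.050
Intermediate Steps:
R(m) = -60 (R(m) = -3*5*4 = -15*4 = -60)
Y(B) = 1/(-5 + B)
(209/(-167) + 1/((10 - 219)*R(2)))*Y(-20) + 28 = (209/(-167) + 1/((10 - 219)*(-60)))/(-5 - 20) + 28 = (209*(-1/167) - 1/60/(-209))/(-25) + 28 = (-209/167 - 1/209*(-1/60))*(-1/25) + 28 = (-209/167 + 1/12540)*(-1/25) + 28 = -2620693/2094180*(-1/25) + 28 = 2620693/52354500 + 28 = 1468546693/52354500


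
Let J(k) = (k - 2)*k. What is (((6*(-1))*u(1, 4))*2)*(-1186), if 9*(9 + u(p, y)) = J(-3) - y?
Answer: -332080/3 ≈ -1.1069e+5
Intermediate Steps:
J(k) = k*(-2 + k) (J(k) = (-2 + k)*k = k*(-2 + k))
u(p, y) = -22/3 - y/9 (u(p, y) = -9 + (-3*(-2 - 3) - y)/9 = -9 + (-3*(-5) - y)/9 = -9 + (15 - y)/9 = -9 + (5/3 - y/9) = -22/3 - y/9)
(((6*(-1))*u(1, 4))*2)*(-1186) = (((6*(-1))*(-22/3 - ⅑*4))*2)*(-1186) = (-6*(-22/3 - 4/9)*2)*(-1186) = (-6*(-70/9)*2)*(-1186) = ((140/3)*2)*(-1186) = (280/3)*(-1186) = -332080/3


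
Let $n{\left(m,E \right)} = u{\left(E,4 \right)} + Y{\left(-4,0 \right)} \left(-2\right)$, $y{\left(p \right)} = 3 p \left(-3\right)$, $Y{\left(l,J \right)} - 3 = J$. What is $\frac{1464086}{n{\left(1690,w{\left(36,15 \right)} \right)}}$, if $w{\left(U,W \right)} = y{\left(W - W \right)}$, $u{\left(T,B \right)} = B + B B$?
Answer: $\frac{732043}{7} \approx 1.0458 \cdot 10^{5}$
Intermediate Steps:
$Y{\left(l,J \right)} = 3 + J$
$u{\left(T,B \right)} = B + B^{2}$
$y{\left(p \right)} = - 9 p$
$w{\left(U,W \right)} = 0$ ($w{\left(U,W \right)} = - 9 \left(W - W\right) = \left(-9\right) 0 = 0$)
$n{\left(m,E \right)} = 14$ ($n{\left(m,E \right)} = 4 \left(1 + 4\right) + \left(3 + 0\right) \left(-2\right) = 4 \cdot 5 + 3 \left(-2\right) = 20 - 6 = 14$)
$\frac{1464086}{n{\left(1690,w{\left(36,15 \right)} \right)}} = \frac{1464086}{14} = 1464086 \cdot \frac{1}{14} = \frac{732043}{7}$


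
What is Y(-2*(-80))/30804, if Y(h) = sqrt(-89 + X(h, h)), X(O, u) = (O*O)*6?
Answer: sqrt(153511)/30804 ≈ 0.012719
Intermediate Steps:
X(O, u) = 6*O**2 (X(O, u) = O**2*6 = 6*O**2)
Y(h) = sqrt(-89 + 6*h**2)
Y(-2*(-80))/30804 = sqrt(-89 + 6*(-2*(-80))**2)/30804 = sqrt(-89 + 6*160**2)*(1/30804) = sqrt(-89 + 6*25600)*(1/30804) = sqrt(-89 + 153600)*(1/30804) = sqrt(153511)*(1/30804) = sqrt(153511)/30804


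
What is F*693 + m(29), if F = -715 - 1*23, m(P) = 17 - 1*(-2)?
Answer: -511415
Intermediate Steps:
m(P) = 19 (m(P) = 17 + 2 = 19)
F = -738 (F = -715 - 23 = -738)
F*693 + m(29) = -738*693 + 19 = -511434 + 19 = -511415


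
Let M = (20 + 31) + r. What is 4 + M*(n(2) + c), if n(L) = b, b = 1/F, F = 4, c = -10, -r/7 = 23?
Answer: 2153/2 ≈ 1076.5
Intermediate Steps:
r = -161 (r = -7*23 = -161)
M = -110 (M = (20 + 31) - 161 = 51 - 161 = -110)
b = ¼ (b = 1/4 = ¼ ≈ 0.25000)
n(L) = ¼
4 + M*(n(2) + c) = 4 - 110*(¼ - 10) = 4 - 110*(-39/4) = 4 + 2145/2 = 2153/2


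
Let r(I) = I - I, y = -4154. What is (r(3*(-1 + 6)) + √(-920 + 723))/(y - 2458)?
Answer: -I*√197/6612 ≈ -0.0021228*I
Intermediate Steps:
r(I) = 0
(r(3*(-1 + 6)) + √(-920 + 723))/(y - 2458) = (0 + √(-920 + 723))/(-4154 - 2458) = (0 + √(-197))/(-6612) = (0 + I*√197)*(-1/6612) = (I*√197)*(-1/6612) = -I*√197/6612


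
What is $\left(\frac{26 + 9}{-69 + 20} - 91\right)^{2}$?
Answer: $\frac{412164}{49} \approx 8411.5$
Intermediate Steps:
$\left(\frac{26 + 9}{-69 + 20} - 91\right)^{2} = \left(\frac{35}{-49} - 91\right)^{2} = \left(35 \left(- \frac{1}{49}\right) - 91\right)^{2} = \left(- \frac{5}{7} - 91\right)^{2} = \left(- \frac{642}{7}\right)^{2} = \frac{412164}{49}$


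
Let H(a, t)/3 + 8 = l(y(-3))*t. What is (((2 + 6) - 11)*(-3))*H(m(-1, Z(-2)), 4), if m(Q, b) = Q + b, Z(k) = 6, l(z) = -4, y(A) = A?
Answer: -648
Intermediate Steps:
H(a, t) = -24 - 12*t (H(a, t) = -24 + 3*(-4*t) = -24 - 12*t)
(((2 + 6) - 11)*(-3))*H(m(-1, Z(-2)), 4) = (((2 + 6) - 11)*(-3))*(-24 - 12*4) = ((8 - 11)*(-3))*(-24 - 48) = -3*(-3)*(-72) = 9*(-72) = -648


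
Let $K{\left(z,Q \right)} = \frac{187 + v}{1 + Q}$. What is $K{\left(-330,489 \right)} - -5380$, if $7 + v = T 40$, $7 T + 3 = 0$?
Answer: $\frac{1845454}{343} \approx 5380.3$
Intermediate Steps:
$T = - \frac{3}{7}$ ($T = - \frac{3}{7} + \frac{1}{7} \cdot 0 = - \frac{3}{7} + 0 = - \frac{3}{7} \approx -0.42857$)
$v = - \frac{169}{7}$ ($v = -7 - \frac{120}{7} = - \frac{169}{7} \approx -24.143$)
$K{\left(z,Q \right)} = \frac{1140}{7 \left(1 + Q\right)}$ ($K{\left(z,Q \right)} = \frac{187 - \frac{169}{7}}{1 + Q} = \frac{1140}{7 \left(1 + Q\right)}$)
$K{\left(-330,489 \right)} - -5380 = \frac{1140}{7 \left(1 + 489\right)} - -5380 = \frac{1140}{7 \cdot 490} + 5380 = \frac{1140}{7} \cdot \frac{1}{490} + 5380 = \frac{114}{343} + 5380 = \frac{1845454}{343}$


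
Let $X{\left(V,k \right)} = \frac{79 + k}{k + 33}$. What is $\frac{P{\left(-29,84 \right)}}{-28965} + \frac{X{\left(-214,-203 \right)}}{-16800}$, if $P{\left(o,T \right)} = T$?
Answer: $- \frac{4058261}{1378734000} \approx -0.0029435$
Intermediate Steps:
$X{\left(V,k \right)} = \frac{79 + k}{33 + k}$
$\frac{P{\left(-29,84 \right)}}{-28965} + \frac{X{\left(-214,-203 \right)}}{-16800} = \frac{84}{-28965} + \frac{\frac{1}{33 - 203} \left(79 - 203\right)}{-16800} = 84 \left(- \frac{1}{28965}\right) + \frac{1}{-170} \left(-124\right) \left(- \frac{1}{16800}\right) = - \frac{28}{9655} + \left(- \frac{1}{170}\right) \left(-124\right) \left(- \frac{1}{16800}\right) = - \frac{28}{9655} + \frac{62}{85} \left(- \frac{1}{16800}\right) = - \frac{28}{9655} - \frac{31}{714000} = - \frac{4058261}{1378734000}$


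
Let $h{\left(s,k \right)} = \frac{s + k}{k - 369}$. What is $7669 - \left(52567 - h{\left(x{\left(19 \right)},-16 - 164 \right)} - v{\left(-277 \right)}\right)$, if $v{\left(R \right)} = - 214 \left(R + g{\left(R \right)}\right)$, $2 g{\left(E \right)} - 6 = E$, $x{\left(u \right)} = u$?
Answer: $\frac{23814134}{549} \approx 43377.0$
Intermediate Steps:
$h{\left(s,k \right)} = \frac{k + s}{-369 + k}$
$g{\left(E \right)} = 3 + \frac{E}{2}$
$v{\left(R \right)} = -642 - 321 R$ ($v{\left(R \right)} = - 214 \left(R + \left(3 + \frac{R}{2}\right)\right) = - 214 \left(3 + \frac{3 R}{2}\right) = -642 - 321 R$)
$7669 - \left(52567 - h{\left(x{\left(19 \right)},-16 - 164 \right)} - v{\left(-277 \right)}\right) = 7669 - \left(-35708 - \frac{\left(-16 - 164\right) + 19}{-369 - 180}\right) = 7669 - \left(-35708 - \frac{-180 + 19}{-369 - 180}\right) = 7669 - \left(-35708 - \frac{1}{-549} \left(-161\right)\right) = 7669 + \left(\left(\left(- \frac{1}{549}\right) \left(-161\right) + 88275\right) - 52567\right) = 7669 + \left(\left(\frac{161}{549} + 88275\right) - 52567\right) = 7669 + \left(\frac{48463136}{549} - 52567\right) = 7669 + \frac{19603853}{549} = \frac{23814134}{549}$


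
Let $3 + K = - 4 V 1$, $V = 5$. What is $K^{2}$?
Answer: $529$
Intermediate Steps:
$K = -23$ ($K = -3 + \left(-4\right) 5 \cdot 1 = -3 - 20 = -23$)
$K^{2} = \left(-23\right)^{2} = 529$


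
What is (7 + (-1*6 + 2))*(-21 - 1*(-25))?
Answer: 12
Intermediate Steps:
(7 + (-1*6 + 2))*(-21 - 1*(-25)) = (7 + (-6 + 2))*(-21 + 25) = (7 - 4)*4 = 3*4 = 12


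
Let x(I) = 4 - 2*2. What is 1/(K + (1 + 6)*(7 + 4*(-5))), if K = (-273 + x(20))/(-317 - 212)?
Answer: -529/47866 ≈ -0.011052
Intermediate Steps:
x(I) = 0 (x(I) = 4 - 4 = 0)
K = 273/529 (K = (-273 + 0)/(-317 - 212) = -273/(-529) = -273*(-1/529) = 273/529 ≈ 0.51607)
1/(K + (1 + 6)*(7 + 4*(-5))) = 1/(273/529 + (1 + 6)*(7 + 4*(-5))) = 1/(273/529 + 7*(7 - 20)) = 1/(273/529 + 7*(-13)) = 1/(273/529 - 91) = 1/(-47866/529) = -529/47866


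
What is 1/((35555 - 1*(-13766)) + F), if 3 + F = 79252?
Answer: 1/128570 ≈ 7.7779e-6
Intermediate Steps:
F = 79249 (F = -3 + 79252 = 79249)
1/((35555 - 1*(-13766)) + F) = 1/((35555 - 1*(-13766)) + 79249) = 1/((35555 + 13766) + 79249) = 1/(49321 + 79249) = 1/128570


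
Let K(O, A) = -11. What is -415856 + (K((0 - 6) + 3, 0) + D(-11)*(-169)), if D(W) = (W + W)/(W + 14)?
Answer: -1243883/3 ≈ -4.1463e+5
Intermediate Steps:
D(W) = 2*W/(14 + W) (D(W) = (2*W)/(14 + W) = 2*W/(14 + W))
-415856 + (K((0 - 6) + 3, 0) + D(-11)*(-169)) = -415856 + (-11 + (2*(-11)/(14 - 11))*(-169)) = -415856 + (-11 + (2*(-11)/3)*(-169)) = -415856 + (-11 + (2*(-11)*(⅓))*(-169)) = -415856 + (-11 - 22/3*(-169)) = -415856 + (-11 + 3718/3) = -415856 + 3685/3 = -1243883/3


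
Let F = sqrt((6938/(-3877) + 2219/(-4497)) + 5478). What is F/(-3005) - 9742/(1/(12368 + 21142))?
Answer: -326454420 - sqrt(1664479206872258577)/52391781345 ≈ -3.2645e+8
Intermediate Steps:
F = sqrt(1664479206872258577)/17434869 (F = sqrt((6938*(-1/3877) + 2219*(-1/4497)) + 5478) = sqrt((-6938/3877 - 2219/4497) + 5478) = sqrt(-39803249/17434869 + 5478) = sqrt(95468409133/17434869) = sqrt(1664479206872258577)/17434869 ≈ 73.998)
F/(-3005) - 9742/(1/(12368 + 21142)) = (sqrt(1664479206872258577)/17434869)/(-3005) - 9742/(1/(12368 + 21142)) = (sqrt(1664479206872258577)/17434869)*(-1/3005) - 9742/(1/33510) = -sqrt(1664479206872258577)/52391781345 - 9742/1/33510 = -sqrt(1664479206872258577)/52391781345 - 9742*33510 = -sqrt(1664479206872258577)/52391781345 - 326454420 = -326454420 - sqrt(1664479206872258577)/52391781345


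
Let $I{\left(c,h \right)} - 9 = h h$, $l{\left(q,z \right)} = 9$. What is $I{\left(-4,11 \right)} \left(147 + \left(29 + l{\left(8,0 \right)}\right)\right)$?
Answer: $24050$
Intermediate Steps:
$I{\left(c,h \right)} = 9 + h^{2}$ ($I{\left(c,h \right)} = 9 + h h = 9 + h^{2}$)
$I{\left(-4,11 \right)} \left(147 + \left(29 + l{\left(8,0 \right)}\right)\right) = \left(9 + 11^{2}\right) \left(147 + \left(29 + 9\right)\right) = \left(9 + 121\right) \left(147 + 38\right) = 130 \cdot 185 = 24050$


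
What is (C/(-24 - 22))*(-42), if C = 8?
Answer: 168/23 ≈ 7.3043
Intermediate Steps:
(C/(-24 - 22))*(-42) = (8/(-24 - 22))*(-42) = (8/(-46))*(-42) = -1/46*8*(-42) = -4/23*(-42) = 168/23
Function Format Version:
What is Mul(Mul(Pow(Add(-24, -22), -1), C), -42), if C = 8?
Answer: Rational(168, 23) ≈ 7.3043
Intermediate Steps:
Mul(Mul(Pow(Add(-24, -22), -1), C), -42) = Mul(Mul(Pow(Add(-24, -22), -1), 8), -42) = Mul(Mul(Pow(-46, -1), 8), -42) = Mul(Mul(Rational(-1, 46), 8), -42) = Mul(Rational(-4, 23), -42) = Rational(168, 23)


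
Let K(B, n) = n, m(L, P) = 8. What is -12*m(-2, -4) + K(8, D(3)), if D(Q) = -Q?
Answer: -99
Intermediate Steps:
-12*m(-2, -4) + K(8, D(3)) = -12*8 - 1*3 = -96 - 3 = -99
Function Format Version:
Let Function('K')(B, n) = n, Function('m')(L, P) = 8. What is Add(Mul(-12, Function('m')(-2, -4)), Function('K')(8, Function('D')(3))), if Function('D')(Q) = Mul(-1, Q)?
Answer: -99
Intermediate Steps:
Add(Mul(-12, Function('m')(-2, -4)), Function('K')(8, Function('D')(3))) = Add(Mul(-12, 8), Mul(-1, 3)) = Add(-96, -3) = -99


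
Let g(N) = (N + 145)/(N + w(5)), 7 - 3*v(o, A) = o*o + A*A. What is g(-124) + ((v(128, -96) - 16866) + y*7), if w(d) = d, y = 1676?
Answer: -232308/17 ≈ -13665.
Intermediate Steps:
v(o, A) = 7/3 - A**2/3 - o**2/3 (v(o, A) = 7/3 - (o*o + A*A)/3 = 7/3 - (o**2 + A**2)/3 = 7/3 - (A**2 + o**2)/3 = 7/3 + (-A**2/3 - o**2/3) = 7/3 - A**2/3 - o**2/3)
g(N) = (145 + N)/(5 + N) (g(N) = (N + 145)/(N + 5) = (145 + N)/(5 + N))
g(-124) + ((v(128, -96) - 16866) + y*7) = (145 - 124)/(5 - 124) + (((7/3 - 1/3*(-96)**2 - 1/3*128**2) - 16866) + 1676*7) = 21/(-119) + (((7/3 - 1/3*9216 - 1/3*16384) - 16866) + 11732) = -1/119*21 + (((7/3 - 3072 - 16384/3) - 16866) + 11732) = -3/17 + ((-8531 - 16866) + 11732) = -3/17 + (-25397 + 11732) = -3/17 - 13665 = -232308/17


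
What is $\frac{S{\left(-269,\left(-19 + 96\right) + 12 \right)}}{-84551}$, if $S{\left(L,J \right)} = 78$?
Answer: $- \frac{78}{84551} \approx -0.00092252$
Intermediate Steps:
$\frac{S{\left(-269,\left(-19 + 96\right) + 12 \right)}}{-84551} = \frac{78}{-84551} = 78 \left(- \frac{1}{84551}\right) = - \frac{78}{84551}$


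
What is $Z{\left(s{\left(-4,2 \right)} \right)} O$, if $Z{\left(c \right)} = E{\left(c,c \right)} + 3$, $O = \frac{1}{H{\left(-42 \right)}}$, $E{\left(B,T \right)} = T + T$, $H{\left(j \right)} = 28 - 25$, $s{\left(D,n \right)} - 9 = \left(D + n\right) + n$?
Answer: $7$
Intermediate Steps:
$s{\left(D,n \right)} = 9 + D + 2 n$ ($s{\left(D,n \right)} = 9 + \left(\left(D + n\right) + n\right) = 9 + \left(D + 2 n\right) = 9 + D + 2 n$)
$H{\left(j \right)} = 3$ ($H{\left(j \right)} = 28 - 25 = 3$)
$E{\left(B,T \right)} = 2 T$
$O = \frac{1}{3} \approx 0.33333$
$Z{\left(c \right)} = 3 + 2 c$ ($Z{\left(c \right)} = 2 c + 3 = 3 + 2 c$)
$Z{\left(s{\left(-4,2 \right)} \right)} O = \left(3 + 2 \left(9 - 4 + 2 \cdot 2\right)\right) \frac{1}{3} = \left(3 + 2 \left(9 - 4 + 4\right)\right) \frac{1}{3} = \left(3 + 2 \cdot 9\right) \frac{1}{3} = \left(3 + 18\right) \frac{1}{3} = 21 \cdot \frac{1}{3} = 7$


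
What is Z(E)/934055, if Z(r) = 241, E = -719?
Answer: 241/934055 ≈ 0.00025801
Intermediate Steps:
Z(E)/934055 = 241/934055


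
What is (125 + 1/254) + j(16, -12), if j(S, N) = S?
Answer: 35815/254 ≈ 141.00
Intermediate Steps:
(125 + 1/254) + j(16, -12) = (125 + 1/254) + 16 = 31751/254 + 16 = 35815/254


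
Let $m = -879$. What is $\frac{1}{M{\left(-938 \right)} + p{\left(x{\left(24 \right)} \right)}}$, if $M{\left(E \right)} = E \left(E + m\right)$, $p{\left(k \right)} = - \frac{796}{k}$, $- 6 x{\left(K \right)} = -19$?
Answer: $\frac{19}{32377798} \approx 5.8682 \cdot 10^{-7}$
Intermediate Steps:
$x{\left(K \right)} = \frac{19}{6}$ ($x{\left(K \right)} = \left(- \frac{1}{6}\right) \left(-19\right) = \frac{19}{6}$)
$M{\left(E \right)} = E \left(-879 + E\right)$ ($M{\left(E \right)} = E \left(E - 879\right) = E \left(-879 + E\right)$)
$\frac{1}{M{\left(-938 \right)} + p{\left(x{\left(24 \right)} \right)}} = \frac{1}{- 938 \left(-879 - 938\right) - \frac{796}{\frac{19}{6}}} = \frac{1}{\left(-938\right) \left(-1817\right) - \frac{4776}{19}} = \frac{1}{1704346 - \frac{4776}{19}} = \frac{1}{\frac{32377798}{19}} = \frac{19}{32377798}$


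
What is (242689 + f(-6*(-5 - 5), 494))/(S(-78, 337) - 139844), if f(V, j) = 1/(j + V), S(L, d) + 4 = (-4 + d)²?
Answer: -6402367/763966 ≈ -8.3804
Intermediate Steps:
S(L, d) = -4 + (-4 + d)²
f(V, j) = 1/(V + j)
(242689 + f(-6*(-5 - 5), 494))/(S(-78, 337) - 139844) = (242689 + 1/(-6*(-5 - 5) + 494))/((-4 + (-4 + 337)²) - 139844) = (242689 + 1/(-6*(-10) + 494))/((-4 + 333²) - 139844) = (242689 + 1/(60 + 494))/((-4 + 110889) - 139844) = (242689 + 1/554)/(110885 - 139844) = (242689 + 1/554)/(-28959) = (134449707/554)*(-1/28959) = -6402367/763966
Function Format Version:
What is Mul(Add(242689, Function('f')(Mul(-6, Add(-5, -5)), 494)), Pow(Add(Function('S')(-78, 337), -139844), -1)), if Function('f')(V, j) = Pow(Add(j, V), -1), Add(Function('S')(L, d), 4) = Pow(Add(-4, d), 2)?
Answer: Rational(-6402367, 763966) ≈ -8.3804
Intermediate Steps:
Function('S')(L, d) = Add(-4, Pow(Add(-4, d), 2))
Function('f')(V, j) = Pow(Add(V, j), -1)
Mul(Add(242689, Function('f')(Mul(-6, Add(-5, -5)), 494)), Pow(Add(Function('S')(-78, 337), -139844), -1)) = Mul(Add(242689, Pow(Add(Mul(-6, Add(-5, -5)), 494), -1)), Pow(Add(Add(-4, Pow(Add(-4, 337), 2)), -139844), -1)) = Mul(Add(242689, Pow(Add(Mul(-6, -10), 494), -1)), Pow(Add(Add(-4, Pow(333, 2)), -139844), -1)) = Mul(Add(242689, Pow(Add(60, 494), -1)), Pow(Add(Add(-4, 110889), -139844), -1)) = Mul(Add(242689, Pow(554, -1)), Pow(Add(110885, -139844), -1)) = Mul(Add(242689, Rational(1, 554)), Pow(-28959, -1)) = Mul(Rational(134449707, 554), Rational(-1, 28959)) = Rational(-6402367, 763966)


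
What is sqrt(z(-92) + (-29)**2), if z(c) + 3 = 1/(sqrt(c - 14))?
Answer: sqrt(9415768 - 106*I*sqrt(106))/106 ≈ 28.948 - 0.0016776*I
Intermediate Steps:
z(c) = -3 + 1/sqrt(-14 + c) (z(c) = -3 + 1/(sqrt(c - 14)) = -3 + 1/(sqrt(-14 + c)) = -3 + 1/sqrt(-14 + c))
sqrt(z(-92) + (-29)**2) = sqrt((-3 + 1/sqrt(-14 - 92)) + (-29)**2) = sqrt((-3 + 1/sqrt(-106)) + 841) = sqrt((-3 - I*sqrt(106)/106) + 841) = sqrt(838 - I*sqrt(106)/106)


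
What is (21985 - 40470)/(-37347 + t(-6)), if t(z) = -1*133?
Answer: 3697/7496 ≈ 0.49320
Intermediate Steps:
t(z) = -133
(21985 - 40470)/(-37347 + t(-6)) = (21985 - 40470)/(-37347 - 133) = -18485/(-37480) = -18485*(-1/37480) = 3697/7496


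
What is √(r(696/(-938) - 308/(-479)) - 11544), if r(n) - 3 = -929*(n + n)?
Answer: I*√573169006005421/224651 ≈ 106.57*I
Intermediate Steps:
r(n) = 3 - 1858*n (r(n) = 3 - 929*(n + n) = 3 - 1858*n)
√(r(696/(-938) - 308/(-479)) - 11544) = √((3 - 1858*(696/(-938) - 308/(-479))) - 11544) = √((3 - 1858*(696*(-1/938) - 308*(-1/479))) - 11544) = √((3 - 1858*(-348/469 + 308/479)) - 11544) = √((3 - 1858*(-22240/224651)) - 11544) = √((3 + 41321920/224651) - 11544) = √(41995873/224651 - 11544) = √(-2551375271/224651) = I*√573169006005421/224651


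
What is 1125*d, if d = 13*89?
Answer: 1301625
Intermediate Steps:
d = 1157
1125*d = 1125*1157 = 1301625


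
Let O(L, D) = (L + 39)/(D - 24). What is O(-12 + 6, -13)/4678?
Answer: -33/173086 ≈ -0.00019066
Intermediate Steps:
O(L, D) = (39 + L)/(-24 + D)
O(-12 + 6, -13)/4678 = ((39 + (-12 + 6))/(-24 - 13))/4678 = ((39 - 6)/(-37))*(1/4678) = -1/37*33*(1/4678) = -33/37*1/4678 = -33/173086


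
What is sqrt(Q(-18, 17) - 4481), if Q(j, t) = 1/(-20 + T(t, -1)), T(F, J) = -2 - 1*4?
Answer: I*sqrt(3029182)/26 ≈ 66.941*I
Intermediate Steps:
T(F, J) = -6 (T(F, J) = -2 - 4 = -6)
Q(j, t) = -1/26 (Q(j, t) = 1/(-20 - 6) = 1/(-26) = -1/26)
sqrt(Q(-18, 17) - 4481) = sqrt(-1/26 - 4481) = sqrt(-116507/26) = I*sqrt(3029182)/26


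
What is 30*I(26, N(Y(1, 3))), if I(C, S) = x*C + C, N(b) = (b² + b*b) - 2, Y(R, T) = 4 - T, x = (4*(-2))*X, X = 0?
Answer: 780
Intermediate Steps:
x = 0 (x = (4*(-2))*0 = -8*0 = 0)
N(b) = -2 + 2*b² (N(b) = (b² + b²) - 2 = 2*b² - 2 = -2 + 2*b²)
I(C, S) = C (I(C, S) = 0*C + C = 0 + C = C)
30*I(26, N(Y(1, 3))) = 30*26 = 780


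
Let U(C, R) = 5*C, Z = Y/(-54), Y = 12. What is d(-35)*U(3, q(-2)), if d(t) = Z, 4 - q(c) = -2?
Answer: -10/3 ≈ -3.3333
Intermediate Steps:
q(c) = 6 (q(c) = 4 - 1*(-2) = 4 + 2 = 6)
Z = -2/9 (Z = 12/(-54) = 12*(-1/54) = -2/9 ≈ -0.22222)
d(t) = -2/9
d(-35)*U(3, q(-2)) = -10*3/9 = -2/9*15 = -10/3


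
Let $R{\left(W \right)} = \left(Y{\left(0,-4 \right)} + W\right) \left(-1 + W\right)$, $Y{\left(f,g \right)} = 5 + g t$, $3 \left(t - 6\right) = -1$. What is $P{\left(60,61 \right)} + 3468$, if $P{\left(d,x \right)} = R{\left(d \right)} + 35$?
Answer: $\frac{18002}{3} \approx 6000.7$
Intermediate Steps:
$t = \frac{17}{3}$ ($t = 6 + \frac{1}{3} \left(-1\right) = 6 - \frac{1}{3} = \frac{17}{3} \approx 5.6667$)
$Y{\left(f,g \right)} = 5 + \frac{17 g}{3}$ ($Y{\left(f,g \right)} = 5 + g \frac{17}{3} = 5 + \frac{17 g}{3}$)
$R{\left(W \right)} = \left(-1 + W\right) \left(- \frac{53}{3} + W\right)$ ($R{\left(W \right)} = \left(\left(5 + \frac{17}{3} \left(-4\right)\right) + W\right) \left(-1 + W\right) = \left(\left(5 - \frac{68}{3}\right) + W\right) \left(-1 + W\right) = \left(- \frac{53}{3} + W\right) \left(-1 + W\right) = \left(-1 + W\right) \left(- \frac{53}{3} + W\right)$)
$P{\left(d,x \right)} = \frac{158}{3} + d^{2} - \frac{56 d}{3}$ ($P{\left(d,x \right)} = \left(\frac{53}{3} + d^{2} - \frac{56 d}{3}\right) + 35 = \frac{158}{3} + d^{2} - \frac{56 d}{3}$)
$P{\left(60,61 \right)} + 3468 = \left(\frac{158}{3} + 60^{2} - 1120\right) + 3468 = \left(\frac{158}{3} + 3600 - 1120\right) + 3468 = \frac{7598}{3} + 3468 = \frac{18002}{3}$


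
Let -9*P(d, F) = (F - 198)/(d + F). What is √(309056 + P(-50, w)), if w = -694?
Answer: √96228870906/558 ≈ 555.93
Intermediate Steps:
P(d, F) = -(-198 + F)/(9*(F + d)) (P(d, F) = -(F - 198)/(9*(d + F)) = -(-198 + F)/(9*(F + d)))
√(309056 + P(-50, w)) = √(309056 + (22 - ⅑*(-694))/(-694 - 50)) = √(309056 + (22 + 694/9)/(-744)) = √(309056 - 1/744*892/9) = √(309056 - 223/1674) = √(517359521/1674) = √96228870906/558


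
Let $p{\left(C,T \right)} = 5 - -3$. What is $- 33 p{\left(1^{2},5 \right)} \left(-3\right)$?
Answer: $792$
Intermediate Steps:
$p{\left(C,T \right)} = 8$ ($p{\left(C,T \right)} = 5 + 3 = 8$)
$- 33 p{\left(1^{2},5 \right)} \left(-3\right) = \left(-33\right) 8 \left(-3\right) = \left(-264\right) \left(-3\right) = 792$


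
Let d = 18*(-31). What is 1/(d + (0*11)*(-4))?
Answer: -1/558 ≈ -0.0017921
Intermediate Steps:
d = -558
1/(d + (0*11)*(-4)) = 1/(-558 + (0*11)*(-4)) = 1/(-558 + 0*(-4)) = 1/(-558 + 0) = 1/(-558) = -1/558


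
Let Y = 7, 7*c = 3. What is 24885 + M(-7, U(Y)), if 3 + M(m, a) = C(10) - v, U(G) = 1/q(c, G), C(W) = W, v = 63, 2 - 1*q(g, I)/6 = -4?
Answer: 24829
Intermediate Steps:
c = 3/7 (c = (⅐)*3 = 3/7 ≈ 0.42857)
q(g, I) = 36 (q(g, I) = 12 - 6*(-4) = 12 + 24 = 36)
U(G) = 1/36
M(m, a) = -56 (M(m, a) = -3 + (10 - 1*63) = -3 + (10 - 63) = -3 - 53 = -56)
24885 + M(-7, U(Y)) = 24885 - 56 = 24829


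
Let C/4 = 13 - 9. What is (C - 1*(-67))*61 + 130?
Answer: 5193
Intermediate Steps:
C = 16 (C = 4*(13 - 9) = 4*4 = 16)
(C - 1*(-67))*61 + 130 = (16 - 1*(-67))*61 + 130 = (16 + 67)*61 + 130 = 83*61 + 130 = 5063 + 130 = 5193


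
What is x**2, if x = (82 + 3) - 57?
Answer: 784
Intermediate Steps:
x = 28 (x = 85 - 57 = 28)
x**2 = 28**2 = 784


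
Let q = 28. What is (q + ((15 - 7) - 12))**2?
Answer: 576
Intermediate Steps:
(q + ((15 - 7) - 12))**2 = (28 + ((15 - 7) - 12))**2 = (28 + (8 - 12))**2 = (28 - 4)**2 = 24**2 = 576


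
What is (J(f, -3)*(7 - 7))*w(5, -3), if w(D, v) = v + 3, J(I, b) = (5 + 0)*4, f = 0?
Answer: 0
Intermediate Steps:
J(I, b) = 20 (J(I, b) = 5*4 = 20)
w(D, v) = 3 + v
(J(f, -3)*(7 - 7))*w(5, -3) = (20*(7 - 7))*(3 - 3) = (20*0)*0 = 0*0 = 0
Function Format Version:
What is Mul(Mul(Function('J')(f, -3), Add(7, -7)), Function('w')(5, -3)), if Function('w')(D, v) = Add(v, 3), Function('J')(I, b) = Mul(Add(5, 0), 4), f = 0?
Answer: 0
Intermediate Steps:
Function('J')(I, b) = 20 (Function('J')(I, b) = Mul(5, 4) = 20)
Function('w')(D, v) = Add(3, v)
Mul(Mul(Function('J')(f, -3), Add(7, -7)), Function('w')(5, -3)) = Mul(Mul(20, Add(7, -7)), Add(3, -3)) = Mul(Mul(20, 0), 0) = Mul(0, 0) = 0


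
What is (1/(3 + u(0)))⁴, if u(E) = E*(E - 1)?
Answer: 1/81 ≈ 0.012346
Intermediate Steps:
u(E) = E*(-1 + E)
(1/(3 + u(0)))⁴ = (1/(3 + 0*(-1 + 0)))⁴ = (1/(3 + 0*(-1)))⁴ = (1/(3 + 0))⁴ = (1/3)⁴ = (⅓)⁴ = 1/81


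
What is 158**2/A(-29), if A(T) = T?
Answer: -24964/29 ≈ -860.83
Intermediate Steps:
158**2/A(-29) = 158**2/(-29) = 24964*(-1/29) = -24964/29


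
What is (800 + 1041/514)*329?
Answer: 135627289/514 ≈ 2.6387e+5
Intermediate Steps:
(800 + 1041/514)*329 = (412241/514)*329 = 135627289/514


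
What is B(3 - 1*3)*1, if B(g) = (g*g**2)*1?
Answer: 0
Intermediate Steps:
B(g) = g**3 (B(g) = g**3*1 = g**3)
B(3 - 1*3)*1 = (3 - 1*3)**3*1 = (3 - 3)**3*1 = 0**3*1 = 0*1 = 0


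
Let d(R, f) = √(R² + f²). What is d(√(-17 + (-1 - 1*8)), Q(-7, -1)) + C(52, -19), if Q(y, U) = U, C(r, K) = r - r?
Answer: 5*I ≈ 5.0*I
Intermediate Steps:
C(r, K) = 0
d(√(-17 + (-1 - 1*8)), Q(-7, -1)) + C(52, -19) = √((√(-17 + (-1 - 1*8)))² + (-1)²) + 0 = √((√(-17 + (-1 - 8)))² + 1) + 0 = √((√(-17 - 9))² + 1) + 0 = √((√(-26))² + 1) + 0 = √((I*√26)² + 1) + 0 = √(-26 + 1) + 0 = √(-25) + 0 = 5*I + 0 = 5*I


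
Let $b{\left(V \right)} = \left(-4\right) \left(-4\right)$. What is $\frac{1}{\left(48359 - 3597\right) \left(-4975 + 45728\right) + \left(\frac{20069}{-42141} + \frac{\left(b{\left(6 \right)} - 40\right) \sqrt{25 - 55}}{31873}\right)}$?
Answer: $\frac{3290975332388761238944994073}{6003350421852927535147067529889521001} + \frac{1358450627498712 i \sqrt{30}}{6003350421852927535147067529889521001} \approx 5.4819 \cdot 10^{-10} + 1.2394 \cdot 10^{-21} i$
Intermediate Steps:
$b{\left(V \right)} = 16$
$\frac{1}{\left(48359 - 3597\right) \left(-4975 + 45728\right) + \left(\frac{20069}{-42141} + \frac{\left(b{\left(6 \right)} - 40\right) \sqrt{25 - 55}}{31873}\right)} = \frac{1}{\left(48359 - 3597\right) \left(-4975 + 45728\right) + \left(\frac{20069}{-42141} + \frac{\left(16 - 40\right) \sqrt{25 - 55}}{31873}\right)} = \frac{1}{44762 \cdot 40753 + \left(20069 \left(- \frac{1}{42141}\right) + - 24 \sqrt{-30} \cdot \frac{1}{31873}\right)} = \frac{1}{1824185786 - \left(\frac{20069}{42141} - - 24 i \sqrt{30} \cdot \frac{1}{31873}\right)} = \frac{1}{1824185786 - \left(\frac{20069}{42141} + \frac{24 i \sqrt{30}}{31873}\right)} = \frac{1}{\frac{76873013187757}{42141} - \frac{24 i \sqrt{30}}{31873}}$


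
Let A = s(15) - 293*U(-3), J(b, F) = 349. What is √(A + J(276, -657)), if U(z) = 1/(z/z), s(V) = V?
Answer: √71 ≈ 8.4261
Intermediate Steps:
U(z) = 1 (U(z) = 1/1 = 1)
A = -278 (A = 15 - 293*1 = 15 - 293 = -278)
√(A + J(276, -657)) = √(-278 + 349) = √71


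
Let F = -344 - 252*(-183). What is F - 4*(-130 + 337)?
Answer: 44944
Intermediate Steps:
F = 45772 (F = -344 + 46116 = 45772)
F - 4*(-130 + 337) = 45772 - 4*(-130 + 337) = 45772 - 4*207 = 45772 - 1*828 = 45772 - 828 = 44944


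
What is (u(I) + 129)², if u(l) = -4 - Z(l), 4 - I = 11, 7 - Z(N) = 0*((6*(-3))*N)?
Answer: 13924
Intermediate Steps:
Z(N) = 7 (Z(N) = 7 - 0*(6*(-3))*N = 7 - 0*(-18*N) = 7 - 1*0 = 7 + 0 = 7)
I = -7 (I = 4 - 1*11 = 4 - 11 = -7)
u(l) = -11 (u(l) = -4 - 1*7 = -4 - 7 = -11)
(u(I) + 129)² = (-11 + 129)² = 118² = 13924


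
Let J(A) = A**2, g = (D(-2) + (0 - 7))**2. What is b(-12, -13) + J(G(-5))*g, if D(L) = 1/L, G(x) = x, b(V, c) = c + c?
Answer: 5521/4 ≈ 1380.3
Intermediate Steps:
b(V, c) = 2*c
D(L) = 1/L
g = 225/4 (g = (1/(-2) + (0 - 7))**2 = (-1/2 - 7)**2 = (-15/2)**2 = 225/4 ≈ 56.250)
b(-12, -13) + J(G(-5))*g = 2*(-13) + (-5)**2*(225/4) = -26 + 25*(225/4) = -26 + 5625/4 = 5521/4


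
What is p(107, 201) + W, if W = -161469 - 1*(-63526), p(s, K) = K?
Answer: -97742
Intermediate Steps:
W = -97943 (W = -161469 + 63526 = -97943)
p(107, 201) + W = 201 - 97943 = -97742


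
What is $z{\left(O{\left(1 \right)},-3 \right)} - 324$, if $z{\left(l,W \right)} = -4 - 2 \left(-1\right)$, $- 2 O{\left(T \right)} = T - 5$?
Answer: $-326$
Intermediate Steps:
$O{\left(T \right)} = \frac{5}{2} - \frac{T}{2}$ ($O{\left(T \right)} = - \frac{T - 5}{2} = - \frac{-5 + T}{2} = \frac{5}{2} - \frac{T}{2}$)
$z{\left(l,W \right)} = -2$ ($z{\left(l,W \right)} = -4 - -2 = -4 + 2 = -2$)
$z{\left(O{\left(1 \right)},-3 \right)} - 324 = -2 - 324 = -326$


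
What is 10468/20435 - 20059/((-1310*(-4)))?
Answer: -71010669/21415880 ≈ -3.3158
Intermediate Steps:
10468/20435 - 20059/((-1310*(-4))) = 10468*(1/20435) - 20059/5240 = 10468/20435 - 20059*1/5240 = 10468/20435 - 20059/5240 = -71010669/21415880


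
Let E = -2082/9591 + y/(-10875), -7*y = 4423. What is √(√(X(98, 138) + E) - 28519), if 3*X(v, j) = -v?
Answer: √(-2702677086529208775 + 1946973*I*√77770183203142185)/9734865 ≈ 0.016963 + 168.88*I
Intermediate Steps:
y = -4423/7 (y = -⅐*4423 = -4423/7 ≈ -631.86)
E = -38690419/243371625 (E = -2082/9591 - 4423/7/(-10875) = -2082*1/9591 - 4423/7*(-1/10875) = -694/3197 + 4423/76125 = -38690419/243371625 ≈ -0.15898)
X(v, j) = -v/3 (X(v, j) = (-v)/3 = -v/3)
√(√(X(98, 138) + E) - 28519) = √(√(-⅓*98 - 38690419/243371625) - 28519) = √(√(-98/3 - 38690419/243371625) - 28519) = √(√(-7988830169/243371625) - 28519) = √(I*√77770183203142185/48674325 - 28519) = √(-28519 + I*√77770183203142185/48674325)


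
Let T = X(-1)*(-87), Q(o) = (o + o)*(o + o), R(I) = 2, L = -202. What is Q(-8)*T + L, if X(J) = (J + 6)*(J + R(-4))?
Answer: -111562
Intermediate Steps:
Q(o) = 4*o**2 (Q(o) = (2*o)*(2*o) = 4*o**2)
X(J) = (2 + J)*(6 + J) (X(J) = (J + 6)*(J + 2) = (6 + J)*(2 + J) = (2 + J)*(6 + J))
T = -435 (T = (12 + (-1)**2 + 8*(-1))*(-87) = (12 + 1 - 8)*(-87) = 5*(-87) = -435)
Q(-8)*T + L = (4*(-8)**2)*(-435) - 202 = (4*64)*(-435) - 202 = 256*(-435) - 202 = -111360 - 202 = -111562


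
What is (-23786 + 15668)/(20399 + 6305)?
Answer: -4059/13352 ≈ -0.30400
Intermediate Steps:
(-23786 + 15668)/(20399 + 6305) = -8118/26704 = -8118*1/26704 = -4059/13352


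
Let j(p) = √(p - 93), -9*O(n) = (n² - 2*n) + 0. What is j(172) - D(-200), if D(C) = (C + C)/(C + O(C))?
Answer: -18/211 + √79 ≈ 8.8029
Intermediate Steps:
O(n) = -n²/9 + 2*n/9 (O(n) = -((n² - 2*n) + 0)/9 = -(n² - 2*n)/9 = -n²/9 + 2*n/9)
j(p) = √(-93 + p)
D(C) = 2*C/(C + C*(2 - C)/9) (D(C) = (C + C)/(C + C*(2 - C)/9) = (2*C)/(C + C*(2 - C)/9) = 2*C/(C + C*(2 - C)/9))
j(172) - D(-200) = √(-93 + 172) - (-18)/(-11 - 200) = √79 - (-18)/(-211) = √79 - (-18)*(-1)/211 = √79 - 1*18/211 = √79 - 18/211 = -18/211 + √79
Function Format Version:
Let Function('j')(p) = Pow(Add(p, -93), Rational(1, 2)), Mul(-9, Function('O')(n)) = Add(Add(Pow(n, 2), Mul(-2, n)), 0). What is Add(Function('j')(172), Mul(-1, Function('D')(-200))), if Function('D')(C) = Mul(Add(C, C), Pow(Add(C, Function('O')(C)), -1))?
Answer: Add(Rational(-18, 211), Pow(79, Rational(1, 2))) ≈ 8.8029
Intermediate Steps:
Function('O')(n) = Add(Mul(Rational(-1, 9), Pow(n, 2)), Mul(Rational(2, 9), n)) (Function('O')(n) = Mul(Rational(-1, 9), Add(Add(Pow(n, 2), Mul(-2, n)), 0)) = Mul(Rational(-1, 9), Add(Pow(n, 2), Mul(-2, n))) = Add(Mul(Rational(-1, 9), Pow(n, 2)), Mul(Rational(2, 9), n)))
Function('j')(p) = Pow(Add(-93, p), Rational(1, 2))
Function('D')(C) = Mul(2, C, Pow(Add(C, Mul(Rational(1, 9), C, Add(2, Mul(-1, C)))), -1)) (Function('D')(C) = Mul(Add(C, C), Pow(Add(C, Mul(Rational(1, 9), C, Add(2, Mul(-1, C)))), -1)) = Mul(Mul(2, C), Pow(Add(C, Mul(Rational(1, 9), C, Add(2, Mul(-1, C)))), -1)) = Mul(2, C, Pow(Add(C, Mul(Rational(1, 9), C, Add(2, Mul(-1, C)))), -1)))
Add(Function('j')(172), Mul(-1, Function('D')(-200))) = Add(Pow(Add(-93, 172), Rational(1, 2)), Mul(-1, Mul(-18, Pow(Add(-11, -200), -1)))) = Add(Pow(79, Rational(1, 2)), Mul(-1, Mul(-18, Pow(-211, -1)))) = Add(Pow(79, Rational(1, 2)), Mul(-1, Mul(-18, Rational(-1, 211)))) = Add(Pow(79, Rational(1, 2)), Mul(-1, Rational(18, 211))) = Add(Pow(79, Rational(1, 2)), Rational(-18, 211)) = Add(Rational(-18, 211), Pow(79, Rational(1, 2)))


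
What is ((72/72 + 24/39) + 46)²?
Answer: 383161/169 ≈ 2267.2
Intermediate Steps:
((72/72 + 24/39) + 46)² = ((72*(1/72) + 24*(1/39)) + 46)² = ((1 + 8/13) + 46)² = (21/13 + 46)² = (619/13)² = 383161/169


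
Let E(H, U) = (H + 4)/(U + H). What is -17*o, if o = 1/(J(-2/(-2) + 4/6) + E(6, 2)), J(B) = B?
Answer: -204/35 ≈ -5.8286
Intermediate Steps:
E(H, U) = (4 + H)/(H + U)
o = 12/35 (o = 1/((-2/(-2) + 4/6) + (4 + 6)/(6 + 2)) = 1/((-2*(-½) + 4*(⅙)) + 10/8) = 1/((1 + ⅔) + (⅛)*10) = 1/(5/3 + 5/4) = 1/(35/12) = 12/35 ≈ 0.34286)
-17*o = -17*12/35 = -204/35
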